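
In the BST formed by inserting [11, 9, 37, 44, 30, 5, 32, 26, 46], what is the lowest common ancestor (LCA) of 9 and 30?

Tree insertion order: [11, 9, 37, 44, 30, 5, 32, 26, 46]
Tree (level-order array): [11, 9, 37, 5, None, 30, 44, None, None, 26, 32, None, 46]
In a BST, the LCA of p=9, q=30 is the first node v on the
root-to-leaf path with p <= v <= q (go left if both < v, right if both > v).
Walk from root:
  at 11: 9 <= 11 <= 30, this is the LCA
LCA = 11


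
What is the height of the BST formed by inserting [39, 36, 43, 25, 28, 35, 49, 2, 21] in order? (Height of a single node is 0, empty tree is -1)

Insertion order: [39, 36, 43, 25, 28, 35, 49, 2, 21]
Tree (level-order array): [39, 36, 43, 25, None, None, 49, 2, 28, None, None, None, 21, None, 35]
Compute height bottom-up (empty subtree = -1):
  height(21) = 1 + max(-1, -1) = 0
  height(2) = 1 + max(-1, 0) = 1
  height(35) = 1 + max(-1, -1) = 0
  height(28) = 1 + max(-1, 0) = 1
  height(25) = 1 + max(1, 1) = 2
  height(36) = 1 + max(2, -1) = 3
  height(49) = 1 + max(-1, -1) = 0
  height(43) = 1 + max(-1, 0) = 1
  height(39) = 1 + max(3, 1) = 4
Height = 4


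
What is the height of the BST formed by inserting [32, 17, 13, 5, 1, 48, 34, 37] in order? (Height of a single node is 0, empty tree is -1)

Insertion order: [32, 17, 13, 5, 1, 48, 34, 37]
Tree (level-order array): [32, 17, 48, 13, None, 34, None, 5, None, None, 37, 1]
Compute height bottom-up (empty subtree = -1):
  height(1) = 1 + max(-1, -1) = 0
  height(5) = 1 + max(0, -1) = 1
  height(13) = 1 + max(1, -1) = 2
  height(17) = 1 + max(2, -1) = 3
  height(37) = 1 + max(-1, -1) = 0
  height(34) = 1 + max(-1, 0) = 1
  height(48) = 1 + max(1, -1) = 2
  height(32) = 1 + max(3, 2) = 4
Height = 4


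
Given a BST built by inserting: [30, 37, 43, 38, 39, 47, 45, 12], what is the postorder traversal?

Tree insertion order: [30, 37, 43, 38, 39, 47, 45, 12]
Tree (level-order array): [30, 12, 37, None, None, None, 43, 38, 47, None, 39, 45]
Postorder traversal: [12, 39, 38, 45, 47, 43, 37, 30]


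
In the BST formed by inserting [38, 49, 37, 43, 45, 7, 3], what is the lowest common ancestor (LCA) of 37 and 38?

Tree insertion order: [38, 49, 37, 43, 45, 7, 3]
Tree (level-order array): [38, 37, 49, 7, None, 43, None, 3, None, None, 45]
In a BST, the LCA of p=37, q=38 is the first node v on the
root-to-leaf path with p <= v <= q (go left if both < v, right if both > v).
Walk from root:
  at 38: 37 <= 38 <= 38, this is the LCA
LCA = 38


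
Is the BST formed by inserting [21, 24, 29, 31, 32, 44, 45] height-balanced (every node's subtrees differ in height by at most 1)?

Tree (level-order array): [21, None, 24, None, 29, None, 31, None, 32, None, 44, None, 45]
Definition: a tree is height-balanced if, at every node, |h(left) - h(right)| <= 1 (empty subtree has height -1).
Bottom-up per-node check:
  node 45: h_left=-1, h_right=-1, diff=0 [OK], height=0
  node 44: h_left=-1, h_right=0, diff=1 [OK], height=1
  node 32: h_left=-1, h_right=1, diff=2 [FAIL (|-1-1|=2 > 1)], height=2
  node 31: h_left=-1, h_right=2, diff=3 [FAIL (|-1-2|=3 > 1)], height=3
  node 29: h_left=-1, h_right=3, diff=4 [FAIL (|-1-3|=4 > 1)], height=4
  node 24: h_left=-1, h_right=4, diff=5 [FAIL (|-1-4|=5 > 1)], height=5
  node 21: h_left=-1, h_right=5, diff=6 [FAIL (|-1-5|=6 > 1)], height=6
Node 32 violates the condition: |-1 - 1| = 2 > 1.
Result: Not balanced


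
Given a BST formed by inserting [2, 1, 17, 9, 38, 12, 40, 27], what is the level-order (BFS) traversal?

Tree insertion order: [2, 1, 17, 9, 38, 12, 40, 27]
Tree (level-order array): [2, 1, 17, None, None, 9, 38, None, 12, 27, 40]
BFS from the root, enqueuing left then right child of each popped node:
  queue [2] -> pop 2, enqueue [1, 17], visited so far: [2]
  queue [1, 17] -> pop 1, enqueue [none], visited so far: [2, 1]
  queue [17] -> pop 17, enqueue [9, 38], visited so far: [2, 1, 17]
  queue [9, 38] -> pop 9, enqueue [12], visited so far: [2, 1, 17, 9]
  queue [38, 12] -> pop 38, enqueue [27, 40], visited so far: [2, 1, 17, 9, 38]
  queue [12, 27, 40] -> pop 12, enqueue [none], visited so far: [2, 1, 17, 9, 38, 12]
  queue [27, 40] -> pop 27, enqueue [none], visited so far: [2, 1, 17, 9, 38, 12, 27]
  queue [40] -> pop 40, enqueue [none], visited so far: [2, 1, 17, 9, 38, 12, 27, 40]
Result: [2, 1, 17, 9, 38, 12, 27, 40]


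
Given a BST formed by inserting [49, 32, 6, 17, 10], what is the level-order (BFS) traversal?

Tree insertion order: [49, 32, 6, 17, 10]
Tree (level-order array): [49, 32, None, 6, None, None, 17, 10]
BFS from the root, enqueuing left then right child of each popped node:
  queue [49] -> pop 49, enqueue [32], visited so far: [49]
  queue [32] -> pop 32, enqueue [6], visited so far: [49, 32]
  queue [6] -> pop 6, enqueue [17], visited so far: [49, 32, 6]
  queue [17] -> pop 17, enqueue [10], visited so far: [49, 32, 6, 17]
  queue [10] -> pop 10, enqueue [none], visited so far: [49, 32, 6, 17, 10]
Result: [49, 32, 6, 17, 10]


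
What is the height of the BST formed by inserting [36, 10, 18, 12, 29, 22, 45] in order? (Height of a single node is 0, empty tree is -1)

Insertion order: [36, 10, 18, 12, 29, 22, 45]
Tree (level-order array): [36, 10, 45, None, 18, None, None, 12, 29, None, None, 22]
Compute height bottom-up (empty subtree = -1):
  height(12) = 1 + max(-1, -1) = 0
  height(22) = 1 + max(-1, -1) = 0
  height(29) = 1 + max(0, -1) = 1
  height(18) = 1 + max(0, 1) = 2
  height(10) = 1 + max(-1, 2) = 3
  height(45) = 1 + max(-1, -1) = 0
  height(36) = 1 + max(3, 0) = 4
Height = 4


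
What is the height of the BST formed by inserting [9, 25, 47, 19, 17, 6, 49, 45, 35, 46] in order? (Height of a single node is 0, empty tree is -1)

Insertion order: [9, 25, 47, 19, 17, 6, 49, 45, 35, 46]
Tree (level-order array): [9, 6, 25, None, None, 19, 47, 17, None, 45, 49, None, None, 35, 46]
Compute height bottom-up (empty subtree = -1):
  height(6) = 1 + max(-1, -1) = 0
  height(17) = 1 + max(-1, -1) = 0
  height(19) = 1 + max(0, -1) = 1
  height(35) = 1 + max(-1, -1) = 0
  height(46) = 1 + max(-1, -1) = 0
  height(45) = 1 + max(0, 0) = 1
  height(49) = 1 + max(-1, -1) = 0
  height(47) = 1 + max(1, 0) = 2
  height(25) = 1 + max(1, 2) = 3
  height(9) = 1 + max(0, 3) = 4
Height = 4


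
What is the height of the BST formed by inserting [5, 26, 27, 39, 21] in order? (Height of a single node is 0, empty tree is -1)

Insertion order: [5, 26, 27, 39, 21]
Tree (level-order array): [5, None, 26, 21, 27, None, None, None, 39]
Compute height bottom-up (empty subtree = -1):
  height(21) = 1 + max(-1, -1) = 0
  height(39) = 1 + max(-1, -1) = 0
  height(27) = 1 + max(-1, 0) = 1
  height(26) = 1 + max(0, 1) = 2
  height(5) = 1 + max(-1, 2) = 3
Height = 3


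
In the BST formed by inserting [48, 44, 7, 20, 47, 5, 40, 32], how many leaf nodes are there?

Tree built from: [48, 44, 7, 20, 47, 5, 40, 32]
Tree (level-order array): [48, 44, None, 7, 47, 5, 20, None, None, None, None, None, 40, 32]
Rule: A leaf has 0 children.
Per-node child counts:
  node 48: 1 child(ren)
  node 44: 2 child(ren)
  node 7: 2 child(ren)
  node 5: 0 child(ren)
  node 20: 1 child(ren)
  node 40: 1 child(ren)
  node 32: 0 child(ren)
  node 47: 0 child(ren)
Matching nodes: [5, 32, 47]
Count of leaf nodes: 3


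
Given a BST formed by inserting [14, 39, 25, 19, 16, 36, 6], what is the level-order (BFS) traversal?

Tree insertion order: [14, 39, 25, 19, 16, 36, 6]
Tree (level-order array): [14, 6, 39, None, None, 25, None, 19, 36, 16]
BFS from the root, enqueuing left then right child of each popped node:
  queue [14] -> pop 14, enqueue [6, 39], visited so far: [14]
  queue [6, 39] -> pop 6, enqueue [none], visited so far: [14, 6]
  queue [39] -> pop 39, enqueue [25], visited so far: [14, 6, 39]
  queue [25] -> pop 25, enqueue [19, 36], visited so far: [14, 6, 39, 25]
  queue [19, 36] -> pop 19, enqueue [16], visited so far: [14, 6, 39, 25, 19]
  queue [36, 16] -> pop 36, enqueue [none], visited so far: [14, 6, 39, 25, 19, 36]
  queue [16] -> pop 16, enqueue [none], visited so far: [14, 6, 39, 25, 19, 36, 16]
Result: [14, 6, 39, 25, 19, 36, 16]


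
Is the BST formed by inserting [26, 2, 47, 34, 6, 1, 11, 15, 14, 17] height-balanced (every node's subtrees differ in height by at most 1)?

Tree (level-order array): [26, 2, 47, 1, 6, 34, None, None, None, None, 11, None, None, None, 15, 14, 17]
Definition: a tree is height-balanced if, at every node, |h(left) - h(right)| <= 1 (empty subtree has height -1).
Bottom-up per-node check:
  node 1: h_left=-1, h_right=-1, diff=0 [OK], height=0
  node 14: h_left=-1, h_right=-1, diff=0 [OK], height=0
  node 17: h_left=-1, h_right=-1, diff=0 [OK], height=0
  node 15: h_left=0, h_right=0, diff=0 [OK], height=1
  node 11: h_left=-1, h_right=1, diff=2 [FAIL (|-1-1|=2 > 1)], height=2
  node 6: h_left=-1, h_right=2, diff=3 [FAIL (|-1-2|=3 > 1)], height=3
  node 2: h_left=0, h_right=3, diff=3 [FAIL (|0-3|=3 > 1)], height=4
  node 34: h_left=-1, h_right=-1, diff=0 [OK], height=0
  node 47: h_left=0, h_right=-1, diff=1 [OK], height=1
  node 26: h_left=4, h_right=1, diff=3 [FAIL (|4-1|=3 > 1)], height=5
Node 11 violates the condition: |-1 - 1| = 2 > 1.
Result: Not balanced


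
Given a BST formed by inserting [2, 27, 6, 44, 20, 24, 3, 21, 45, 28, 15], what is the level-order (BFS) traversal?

Tree insertion order: [2, 27, 6, 44, 20, 24, 3, 21, 45, 28, 15]
Tree (level-order array): [2, None, 27, 6, 44, 3, 20, 28, 45, None, None, 15, 24, None, None, None, None, None, None, 21]
BFS from the root, enqueuing left then right child of each popped node:
  queue [2] -> pop 2, enqueue [27], visited so far: [2]
  queue [27] -> pop 27, enqueue [6, 44], visited so far: [2, 27]
  queue [6, 44] -> pop 6, enqueue [3, 20], visited so far: [2, 27, 6]
  queue [44, 3, 20] -> pop 44, enqueue [28, 45], visited so far: [2, 27, 6, 44]
  queue [3, 20, 28, 45] -> pop 3, enqueue [none], visited so far: [2, 27, 6, 44, 3]
  queue [20, 28, 45] -> pop 20, enqueue [15, 24], visited so far: [2, 27, 6, 44, 3, 20]
  queue [28, 45, 15, 24] -> pop 28, enqueue [none], visited so far: [2, 27, 6, 44, 3, 20, 28]
  queue [45, 15, 24] -> pop 45, enqueue [none], visited so far: [2, 27, 6, 44, 3, 20, 28, 45]
  queue [15, 24] -> pop 15, enqueue [none], visited so far: [2, 27, 6, 44, 3, 20, 28, 45, 15]
  queue [24] -> pop 24, enqueue [21], visited so far: [2, 27, 6, 44, 3, 20, 28, 45, 15, 24]
  queue [21] -> pop 21, enqueue [none], visited so far: [2, 27, 6, 44, 3, 20, 28, 45, 15, 24, 21]
Result: [2, 27, 6, 44, 3, 20, 28, 45, 15, 24, 21]


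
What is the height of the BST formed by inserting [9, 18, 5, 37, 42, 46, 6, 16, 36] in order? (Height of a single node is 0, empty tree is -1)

Insertion order: [9, 18, 5, 37, 42, 46, 6, 16, 36]
Tree (level-order array): [9, 5, 18, None, 6, 16, 37, None, None, None, None, 36, 42, None, None, None, 46]
Compute height bottom-up (empty subtree = -1):
  height(6) = 1 + max(-1, -1) = 0
  height(5) = 1 + max(-1, 0) = 1
  height(16) = 1 + max(-1, -1) = 0
  height(36) = 1 + max(-1, -1) = 0
  height(46) = 1 + max(-1, -1) = 0
  height(42) = 1 + max(-1, 0) = 1
  height(37) = 1 + max(0, 1) = 2
  height(18) = 1 + max(0, 2) = 3
  height(9) = 1 + max(1, 3) = 4
Height = 4


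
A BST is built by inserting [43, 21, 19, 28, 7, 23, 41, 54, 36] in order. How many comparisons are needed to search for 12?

Search path for 12: 43 -> 21 -> 19 -> 7
Found: False
Comparisons: 4


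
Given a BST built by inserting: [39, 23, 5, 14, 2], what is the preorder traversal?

Tree insertion order: [39, 23, 5, 14, 2]
Tree (level-order array): [39, 23, None, 5, None, 2, 14]
Preorder traversal: [39, 23, 5, 2, 14]


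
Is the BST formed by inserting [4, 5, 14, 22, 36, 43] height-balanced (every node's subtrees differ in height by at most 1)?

Tree (level-order array): [4, None, 5, None, 14, None, 22, None, 36, None, 43]
Definition: a tree is height-balanced if, at every node, |h(left) - h(right)| <= 1 (empty subtree has height -1).
Bottom-up per-node check:
  node 43: h_left=-1, h_right=-1, diff=0 [OK], height=0
  node 36: h_left=-1, h_right=0, diff=1 [OK], height=1
  node 22: h_left=-1, h_right=1, diff=2 [FAIL (|-1-1|=2 > 1)], height=2
  node 14: h_left=-1, h_right=2, diff=3 [FAIL (|-1-2|=3 > 1)], height=3
  node 5: h_left=-1, h_right=3, diff=4 [FAIL (|-1-3|=4 > 1)], height=4
  node 4: h_left=-1, h_right=4, diff=5 [FAIL (|-1-4|=5 > 1)], height=5
Node 22 violates the condition: |-1 - 1| = 2 > 1.
Result: Not balanced


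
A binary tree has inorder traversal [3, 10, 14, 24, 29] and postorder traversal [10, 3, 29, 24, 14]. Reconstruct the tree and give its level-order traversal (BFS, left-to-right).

Inorder:   [3, 10, 14, 24, 29]
Postorder: [10, 3, 29, 24, 14]
Algorithm: postorder visits root last, so walk postorder right-to-left;
each value is the root of the current inorder slice — split it at that
value, recurse on the right subtree first, then the left.
Recursive splits:
  root=14; inorder splits into left=[3, 10], right=[24, 29]
  root=24; inorder splits into left=[], right=[29]
  root=29; inorder splits into left=[], right=[]
  root=3; inorder splits into left=[], right=[10]
  root=10; inorder splits into left=[], right=[]
Reconstructed level-order: [14, 3, 24, 10, 29]


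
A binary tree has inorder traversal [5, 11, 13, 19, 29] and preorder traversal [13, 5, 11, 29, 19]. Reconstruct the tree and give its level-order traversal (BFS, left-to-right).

Inorder:  [5, 11, 13, 19, 29]
Preorder: [13, 5, 11, 29, 19]
Algorithm: preorder visits root first, so consume preorder in order;
for each root, split the current inorder slice at that value into
left-subtree inorder and right-subtree inorder, then recurse.
Recursive splits:
  root=13; inorder splits into left=[5, 11], right=[19, 29]
  root=5; inorder splits into left=[], right=[11]
  root=11; inorder splits into left=[], right=[]
  root=29; inorder splits into left=[19], right=[]
  root=19; inorder splits into left=[], right=[]
Reconstructed level-order: [13, 5, 29, 11, 19]


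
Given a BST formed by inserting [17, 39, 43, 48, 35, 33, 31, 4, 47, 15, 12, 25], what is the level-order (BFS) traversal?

Tree insertion order: [17, 39, 43, 48, 35, 33, 31, 4, 47, 15, 12, 25]
Tree (level-order array): [17, 4, 39, None, 15, 35, 43, 12, None, 33, None, None, 48, None, None, 31, None, 47, None, 25]
BFS from the root, enqueuing left then right child of each popped node:
  queue [17] -> pop 17, enqueue [4, 39], visited so far: [17]
  queue [4, 39] -> pop 4, enqueue [15], visited so far: [17, 4]
  queue [39, 15] -> pop 39, enqueue [35, 43], visited so far: [17, 4, 39]
  queue [15, 35, 43] -> pop 15, enqueue [12], visited so far: [17, 4, 39, 15]
  queue [35, 43, 12] -> pop 35, enqueue [33], visited so far: [17, 4, 39, 15, 35]
  queue [43, 12, 33] -> pop 43, enqueue [48], visited so far: [17, 4, 39, 15, 35, 43]
  queue [12, 33, 48] -> pop 12, enqueue [none], visited so far: [17, 4, 39, 15, 35, 43, 12]
  queue [33, 48] -> pop 33, enqueue [31], visited so far: [17, 4, 39, 15, 35, 43, 12, 33]
  queue [48, 31] -> pop 48, enqueue [47], visited so far: [17, 4, 39, 15, 35, 43, 12, 33, 48]
  queue [31, 47] -> pop 31, enqueue [25], visited so far: [17, 4, 39, 15, 35, 43, 12, 33, 48, 31]
  queue [47, 25] -> pop 47, enqueue [none], visited so far: [17, 4, 39, 15, 35, 43, 12, 33, 48, 31, 47]
  queue [25] -> pop 25, enqueue [none], visited so far: [17, 4, 39, 15, 35, 43, 12, 33, 48, 31, 47, 25]
Result: [17, 4, 39, 15, 35, 43, 12, 33, 48, 31, 47, 25]


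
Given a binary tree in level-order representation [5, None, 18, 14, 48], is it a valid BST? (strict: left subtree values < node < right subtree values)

Level-order array: [5, None, 18, 14, 48]
Validate using subtree bounds (lo, hi): at each node, require lo < value < hi,
then recurse left with hi=value and right with lo=value.
Preorder trace (stopping at first violation):
  at node 5 with bounds (-inf, +inf): OK
  at node 18 with bounds (5, +inf): OK
  at node 14 with bounds (5, 18): OK
  at node 48 with bounds (18, +inf): OK
No violation found at any node.
Result: Valid BST


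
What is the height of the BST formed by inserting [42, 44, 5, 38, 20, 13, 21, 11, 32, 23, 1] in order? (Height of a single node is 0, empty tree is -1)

Insertion order: [42, 44, 5, 38, 20, 13, 21, 11, 32, 23, 1]
Tree (level-order array): [42, 5, 44, 1, 38, None, None, None, None, 20, None, 13, 21, 11, None, None, 32, None, None, 23]
Compute height bottom-up (empty subtree = -1):
  height(1) = 1 + max(-1, -1) = 0
  height(11) = 1 + max(-1, -1) = 0
  height(13) = 1 + max(0, -1) = 1
  height(23) = 1 + max(-1, -1) = 0
  height(32) = 1 + max(0, -1) = 1
  height(21) = 1 + max(-1, 1) = 2
  height(20) = 1 + max(1, 2) = 3
  height(38) = 1 + max(3, -1) = 4
  height(5) = 1 + max(0, 4) = 5
  height(44) = 1 + max(-1, -1) = 0
  height(42) = 1 + max(5, 0) = 6
Height = 6


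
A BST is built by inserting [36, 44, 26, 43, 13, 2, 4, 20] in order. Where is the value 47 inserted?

Starting tree (level order): [36, 26, 44, 13, None, 43, None, 2, 20, None, None, None, 4]
Insertion path: 36 -> 44
Result: insert 47 as right child of 44
Final tree (level order): [36, 26, 44, 13, None, 43, 47, 2, 20, None, None, None, None, None, 4]


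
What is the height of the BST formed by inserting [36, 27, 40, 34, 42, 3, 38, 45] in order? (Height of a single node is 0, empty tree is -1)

Insertion order: [36, 27, 40, 34, 42, 3, 38, 45]
Tree (level-order array): [36, 27, 40, 3, 34, 38, 42, None, None, None, None, None, None, None, 45]
Compute height bottom-up (empty subtree = -1):
  height(3) = 1 + max(-1, -1) = 0
  height(34) = 1 + max(-1, -1) = 0
  height(27) = 1 + max(0, 0) = 1
  height(38) = 1 + max(-1, -1) = 0
  height(45) = 1 + max(-1, -1) = 0
  height(42) = 1 + max(-1, 0) = 1
  height(40) = 1 + max(0, 1) = 2
  height(36) = 1 + max(1, 2) = 3
Height = 3


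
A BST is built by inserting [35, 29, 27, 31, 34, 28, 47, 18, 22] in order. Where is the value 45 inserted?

Starting tree (level order): [35, 29, 47, 27, 31, None, None, 18, 28, None, 34, None, 22]
Insertion path: 35 -> 47
Result: insert 45 as left child of 47
Final tree (level order): [35, 29, 47, 27, 31, 45, None, 18, 28, None, 34, None, None, None, 22]


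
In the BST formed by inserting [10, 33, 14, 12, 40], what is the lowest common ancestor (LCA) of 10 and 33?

Tree insertion order: [10, 33, 14, 12, 40]
Tree (level-order array): [10, None, 33, 14, 40, 12]
In a BST, the LCA of p=10, q=33 is the first node v on the
root-to-leaf path with p <= v <= q (go left if both < v, right if both > v).
Walk from root:
  at 10: 10 <= 10 <= 33, this is the LCA
LCA = 10


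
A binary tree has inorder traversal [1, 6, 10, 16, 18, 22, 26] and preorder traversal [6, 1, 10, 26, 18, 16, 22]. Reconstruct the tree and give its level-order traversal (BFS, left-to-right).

Inorder:  [1, 6, 10, 16, 18, 22, 26]
Preorder: [6, 1, 10, 26, 18, 16, 22]
Algorithm: preorder visits root first, so consume preorder in order;
for each root, split the current inorder slice at that value into
left-subtree inorder and right-subtree inorder, then recurse.
Recursive splits:
  root=6; inorder splits into left=[1], right=[10, 16, 18, 22, 26]
  root=1; inorder splits into left=[], right=[]
  root=10; inorder splits into left=[], right=[16, 18, 22, 26]
  root=26; inorder splits into left=[16, 18, 22], right=[]
  root=18; inorder splits into left=[16], right=[22]
  root=16; inorder splits into left=[], right=[]
  root=22; inorder splits into left=[], right=[]
Reconstructed level-order: [6, 1, 10, 26, 18, 16, 22]


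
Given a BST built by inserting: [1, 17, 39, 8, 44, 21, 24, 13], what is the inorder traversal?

Tree insertion order: [1, 17, 39, 8, 44, 21, 24, 13]
Tree (level-order array): [1, None, 17, 8, 39, None, 13, 21, 44, None, None, None, 24]
Inorder traversal: [1, 8, 13, 17, 21, 24, 39, 44]


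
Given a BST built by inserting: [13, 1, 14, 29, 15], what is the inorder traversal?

Tree insertion order: [13, 1, 14, 29, 15]
Tree (level-order array): [13, 1, 14, None, None, None, 29, 15]
Inorder traversal: [1, 13, 14, 15, 29]


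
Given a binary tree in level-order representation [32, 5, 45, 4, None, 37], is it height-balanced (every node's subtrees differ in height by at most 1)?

Tree (level-order array): [32, 5, 45, 4, None, 37]
Definition: a tree is height-balanced if, at every node, |h(left) - h(right)| <= 1 (empty subtree has height -1).
Bottom-up per-node check:
  node 4: h_left=-1, h_right=-1, diff=0 [OK], height=0
  node 5: h_left=0, h_right=-1, diff=1 [OK], height=1
  node 37: h_left=-1, h_right=-1, diff=0 [OK], height=0
  node 45: h_left=0, h_right=-1, diff=1 [OK], height=1
  node 32: h_left=1, h_right=1, diff=0 [OK], height=2
All nodes satisfy the balance condition.
Result: Balanced


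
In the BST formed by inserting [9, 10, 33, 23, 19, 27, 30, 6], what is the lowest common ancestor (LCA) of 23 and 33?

Tree insertion order: [9, 10, 33, 23, 19, 27, 30, 6]
Tree (level-order array): [9, 6, 10, None, None, None, 33, 23, None, 19, 27, None, None, None, 30]
In a BST, the LCA of p=23, q=33 is the first node v on the
root-to-leaf path with p <= v <= q (go left if both < v, right if both > v).
Walk from root:
  at 9: both 23 and 33 > 9, go right
  at 10: both 23 and 33 > 10, go right
  at 33: 23 <= 33 <= 33, this is the LCA
LCA = 33


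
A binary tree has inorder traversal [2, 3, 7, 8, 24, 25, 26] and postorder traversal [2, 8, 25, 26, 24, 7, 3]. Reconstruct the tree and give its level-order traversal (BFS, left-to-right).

Inorder:   [2, 3, 7, 8, 24, 25, 26]
Postorder: [2, 8, 25, 26, 24, 7, 3]
Algorithm: postorder visits root last, so walk postorder right-to-left;
each value is the root of the current inorder slice — split it at that
value, recurse on the right subtree first, then the left.
Recursive splits:
  root=3; inorder splits into left=[2], right=[7, 8, 24, 25, 26]
  root=7; inorder splits into left=[], right=[8, 24, 25, 26]
  root=24; inorder splits into left=[8], right=[25, 26]
  root=26; inorder splits into left=[25], right=[]
  root=25; inorder splits into left=[], right=[]
  root=8; inorder splits into left=[], right=[]
  root=2; inorder splits into left=[], right=[]
Reconstructed level-order: [3, 2, 7, 24, 8, 26, 25]


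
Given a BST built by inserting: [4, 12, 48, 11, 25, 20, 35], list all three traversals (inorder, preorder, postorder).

Tree insertion order: [4, 12, 48, 11, 25, 20, 35]
Tree (level-order array): [4, None, 12, 11, 48, None, None, 25, None, 20, 35]
Inorder (L, root, R): [4, 11, 12, 20, 25, 35, 48]
Preorder (root, L, R): [4, 12, 11, 48, 25, 20, 35]
Postorder (L, R, root): [11, 20, 35, 25, 48, 12, 4]


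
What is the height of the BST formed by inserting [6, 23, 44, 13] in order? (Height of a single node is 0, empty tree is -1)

Insertion order: [6, 23, 44, 13]
Tree (level-order array): [6, None, 23, 13, 44]
Compute height bottom-up (empty subtree = -1):
  height(13) = 1 + max(-1, -1) = 0
  height(44) = 1 + max(-1, -1) = 0
  height(23) = 1 + max(0, 0) = 1
  height(6) = 1 + max(-1, 1) = 2
Height = 2


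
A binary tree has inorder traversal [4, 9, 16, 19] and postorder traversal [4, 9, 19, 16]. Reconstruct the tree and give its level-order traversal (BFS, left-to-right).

Inorder:   [4, 9, 16, 19]
Postorder: [4, 9, 19, 16]
Algorithm: postorder visits root last, so walk postorder right-to-left;
each value is the root of the current inorder slice — split it at that
value, recurse on the right subtree first, then the left.
Recursive splits:
  root=16; inorder splits into left=[4, 9], right=[19]
  root=19; inorder splits into left=[], right=[]
  root=9; inorder splits into left=[4], right=[]
  root=4; inorder splits into left=[], right=[]
Reconstructed level-order: [16, 9, 19, 4]


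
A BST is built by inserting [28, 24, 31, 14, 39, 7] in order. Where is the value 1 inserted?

Starting tree (level order): [28, 24, 31, 14, None, None, 39, 7]
Insertion path: 28 -> 24 -> 14 -> 7
Result: insert 1 as left child of 7
Final tree (level order): [28, 24, 31, 14, None, None, 39, 7, None, None, None, 1]


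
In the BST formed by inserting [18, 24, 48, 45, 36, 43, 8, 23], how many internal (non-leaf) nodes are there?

Tree built from: [18, 24, 48, 45, 36, 43, 8, 23]
Tree (level-order array): [18, 8, 24, None, None, 23, 48, None, None, 45, None, 36, None, None, 43]
Rule: An internal node has at least one child.
Per-node child counts:
  node 18: 2 child(ren)
  node 8: 0 child(ren)
  node 24: 2 child(ren)
  node 23: 0 child(ren)
  node 48: 1 child(ren)
  node 45: 1 child(ren)
  node 36: 1 child(ren)
  node 43: 0 child(ren)
Matching nodes: [18, 24, 48, 45, 36]
Count of internal (non-leaf) nodes: 5


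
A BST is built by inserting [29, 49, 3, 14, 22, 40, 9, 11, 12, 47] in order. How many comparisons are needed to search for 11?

Search path for 11: 29 -> 3 -> 14 -> 9 -> 11
Found: True
Comparisons: 5


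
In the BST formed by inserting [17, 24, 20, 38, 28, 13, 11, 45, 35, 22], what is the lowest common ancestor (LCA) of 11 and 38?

Tree insertion order: [17, 24, 20, 38, 28, 13, 11, 45, 35, 22]
Tree (level-order array): [17, 13, 24, 11, None, 20, 38, None, None, None, 22, 28, 45, None, None, None, 35]
In a BST, the LCA of p=11, q=38 is the first node v on the
root-to-leaf path with p <= v <= q (go left if both < v, right if both > v).
Walk from root:
  at 17: 11 <= 17 <= 38, this is the LCA
LCA = 17


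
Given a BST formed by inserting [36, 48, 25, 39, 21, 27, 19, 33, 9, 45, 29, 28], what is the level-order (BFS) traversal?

Tree insertion order: [36, 48, 25, 39, 21, 27, 19, 33, 9, 45, 29, 28]
Tree (level-order array): [36, 25, 48, 21, 27, 39, None, 19, None, None, 33, None, 45, 9, None, 29, None, None, None, None, None, 28]
BFS from the root, enqueuing left then right child of each popped node:
  queue [36] -> pop 36, enqueue [25, 48], visited so far: [36]
  queue [25, 48] -> pop 25, enqueue [21, 27], visited so far: [36, 25]
  queue [48, 21, 27] -> pop 48, enqueue [39], visited so far: [36, 25, 48]
  queue [21, 27, 39] -> pop 21, enqueue [19], visited so far: [36, 25, 48, 21]
  queue [27, 39, 19] -> pop 27, enqueue [33], visited so far: [36, 25, 48, 21, 27]
  queue [39, 19, 33] -> pop 39, enqueue [45], visited so far: [36, 25, 48, 21, 27, 39]
  queue [19, 33, 45] -> pop 19, enqueue [9], visited so far: [36, 25, 48, 21, 27, 39, 19]
  queue [33, 45, 9] -> pop 33, enqueue [29], visited so far: [36, 25, 48, 21, 27, 39, 19, 33]
  queue [45, 9, 29] -> pop 45, enqueue [none], visited so far: [36, 25, 48, 21, 27, 39, 19, 33, 45]
  queue [9, 29] -> pop 9, enqueue [none], visited so far: [36, 25, 48, 21, 27, 39, 19, 33, 45, 9]
  queue [29] -> pop 29, enqueue [28], visited so far: [36, 25, 48, 21, 27, 39, 19, 33, 45, 9, 29]
  queue [28] -> pop 28, enqueue [none], visited so far: [36, 25, 48, 21, 27, 39, 19, 33, 45, 9, 29, 28]
Result: [36, 25, 48, 21, 27, 39, 19, 33, 45, 9, 29, 28]


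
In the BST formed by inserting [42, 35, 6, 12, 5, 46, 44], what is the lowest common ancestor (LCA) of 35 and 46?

Tree insertion order: [42, 35, 6, 12, 5, 46, 44]
Tree (level-order array): [42, 35, 46, 6, None, 44, None, 5, 12]
In a BST, the LCA of p=35, q=46 is the first node v on the
root-to-leaf path with p <= v <= q (go left if both < v, right if both > v).
Walk from root:
  at 42: 35 <= 42 <= 46, this is the LCA
LCA = 42


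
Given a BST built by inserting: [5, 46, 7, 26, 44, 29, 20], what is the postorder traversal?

Tree insertion order: [5, 46, 7, 26, 44, 29, 20]
Tree (level-order array): [5, None, 46, 7, None, None, 26, 20, 44, None, None, 29]
Postorder traversal: [20, 29, 44, 26, 7, 46, 5]


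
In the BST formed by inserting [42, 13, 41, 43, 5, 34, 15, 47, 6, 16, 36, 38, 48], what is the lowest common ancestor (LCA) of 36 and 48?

Tree insertion order: [42, 13, 41, 43, 5, 34, 15, 47, 6, 16, 36, 38, 48]
Tree (level-order array): [42, 13, 43, 5, 41, None, 47, None, 6, 34, None, None, 48, None, None, 15, 36, None, None, None, 16, None, 38]
In a BST, the LCA of p=36, q=48 is the first node v on the
root-to-leaf path with p <= v <= q (go left if both < v, right if both > v).
Walk from root:
  at 42: 36 <= 42 <= 48, this is the LCA
LCA = 42


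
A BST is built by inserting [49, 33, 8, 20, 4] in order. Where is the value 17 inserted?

Starting tree (level order): [49, 33, None, 8, None, 4, 20]
Insertion path: 49 -> 33 -> 8 -> 20
Result: insert 17 as left child of 20
Final tree (level order): [49, 33, None, 8, None, 4, 20, None, None, 17]


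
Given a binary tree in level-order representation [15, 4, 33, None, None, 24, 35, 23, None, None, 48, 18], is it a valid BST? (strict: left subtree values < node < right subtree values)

Level-order array: [15, 4, 33, None, None, 24, 35, 23, None, None, 48, 18]
Validate using subtree bounds (lo, hi): at each node, require lo < value < hi,
then recurse left with hi=value and right with lo=value.
Preorder trace (stopping at first violation):
  at node 15 with bounds (-inf, +inf): OK
  at node 4 with bounds (-inf, 15): OK
  at node 33 with bounds (15, +inf): OK
  at node 24 with bounds (15, 33): OK
  at node 23 with bounds (15, 24): OK
  at node 18 with bounds (15, 23): OK
  at node 35 with bounds (33, +inf): OK
  at node 48 with bounds (35, +inf): OK
No violation found at any node.
Result: Valid BST


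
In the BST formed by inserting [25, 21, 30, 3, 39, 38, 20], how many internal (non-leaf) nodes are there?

Tree built from: [25, 21, 30, 3, 39, 38, 20]
Tree (level-order array): [25, 21, 30, 3, None, None, 39, None, 20, 38]
Rule: An internal node has at least one child.
Per-node child counts:
  node 25: 2 child(ren)
  node 21: 1 child(ren)
  node 3: 1 child(ren)
  node 20: 0 child(ren)
  node 30: 1 child(ren)
  node 39: 1 child(ren)
  node 38: 0 child(ren)
Matching nodes: [25, 21, 3, 30, 39]
Count of internal (non-leaf) nodes: 5


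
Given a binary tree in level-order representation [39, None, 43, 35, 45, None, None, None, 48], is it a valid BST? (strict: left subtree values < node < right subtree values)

Level-order array: [39, None, 43, 35, 45, None, None, None, 48]
Validate using subtree bounds (lo, hi): at each node, require lo < value < hi,
then recurse left with hi=value and right with lo=value.
Preorder trace (stopping at first violation):
  at node 39 with bounds (-inf, +inf): OK
  at node 43 with bounds (39, +inf): OK
  at node 35 with bounds (39, 43): VIOLATION
Node 35 violates its bound: not (39 < 35 < 43).
Result: Not a valid BST


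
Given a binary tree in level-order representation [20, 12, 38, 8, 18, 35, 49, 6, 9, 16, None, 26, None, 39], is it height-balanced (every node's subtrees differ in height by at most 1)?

Tree (level-order array): [20, 12, 38, 8, 18, 35, 49, 6, 9, 16, None, 26, None, 39]
Definition: a tree is height-balanced if, at every node, |h(left) - h(right)| <= 1 (empty subtree has height -1).
Bottom-up per-node check:
  node 6: h_left=-1, h_right=-1, diff=0 [OK], height=0
  node 9: h_left=-1, h_right=-1, diff=0 [OK], height=0
  node 8: h_left=0, h_right=0, diff=0 [OK], height=1
  node 16: h_left=-1, h_right=-1, diff=0 [OK], height=0
  node 18: h_left=0, h_right=-1, diff=1 [OK], height=1
  node 12: h_left=1, h_right=1, diff=0 [OK], height=2
  node 26: h_left=-1, h_right=-1, diff=0 [OK], height=0
  node 35: h_left=0, h_right=-1, diff=1 [OK], height=1
  node 39: h_left=-1, h_right=-1, diff=0 [OK], height=0
  node 49: h_left=0, h_right=-1, diff=1 [OK], height=1
  node 38: h_left=1, h_right=1, diff=0 [OK], height=2
  node 20: h_left=2, h_right=2, diff=0 [OK], height=3
All nodes satisfy the balance condition.
Result: Balanced


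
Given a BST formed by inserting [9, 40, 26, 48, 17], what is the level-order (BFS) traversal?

Tree insertion order: [9, 40, 26, 48, 17]
Tree (level-order array): [9, None, 40, 26, 48, 17]
BFS from the root, enqueuing left then right child of each popped node:
  queue [9] -> pop 9, enqueue [40], visited so far: [9]
  queue [40] -> pop 40, enqueue [26, 48], visited so far: [9, 40]
  queue [26, 48] -> pop 26, enqueue [17], visited so far: [9, 40, 26]
  queue [48, 17] -> pop 48, enqueue [none], visited so far: [9, 40, 26, 48]
  queue [17] -> pop 17, enqueue [none], visited so far: [9, 40, 26, 48, 17]
Result: [9, 40, 26, 48, 17]


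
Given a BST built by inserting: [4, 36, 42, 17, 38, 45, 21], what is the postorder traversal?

Tree insertion order: [4, 36, 42, 17, 38, 45, 21]
Tree (level-order array): [4, None, 36, 17, 42, None, 21, 38, 45]
Postorder traversal: [21, 17, 38, 45, 42, 36, 4]


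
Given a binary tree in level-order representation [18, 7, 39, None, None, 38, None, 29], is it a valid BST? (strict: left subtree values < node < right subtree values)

Level-order array: [18, 7, 39, None, None, 38, None, 29]
Validate using subtree bounds (lo, hi): at each node, require lo < value < hi,
then recurse left with hi=value and right with lo=value.
Preorder trace (stopping at first violation):
  at node 18 with bounds (-inf, +inf): OK
  at node 7 with bounds (-inf, 18): OK
  at node 39 with bounds (18, +inf): OK
  at node 38 with bounds (18, 39): OK
  at node 29 with bounds (18, 38): OK
No violation found at any node.
Result: Valid BST


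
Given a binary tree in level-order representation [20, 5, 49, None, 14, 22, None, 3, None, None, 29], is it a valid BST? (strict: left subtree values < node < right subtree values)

Level-order array: [20, 5, 49, None, 14, 22, None, 3, None, None, 29]
Validate using subtree bounds (lo, hi): at each node, require lo < value < hi,
then recurse left with hi=value and right with lo=value.
Preorder trace (stopping at first violation):
  at node 20 with bounds (-inf, +inf): OK
  at node 5 with bounds (-inf, 20): OK
  at node 14 with bounds (5, 20): OK
  at node 3 with bounds (5, 14): VIOLATION
Node 3 violates its bound: not (5 < 3 < 14).
Result: Not a valid BST


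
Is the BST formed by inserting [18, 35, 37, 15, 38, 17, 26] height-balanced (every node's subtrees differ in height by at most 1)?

Tree (level-order array): [18, 15, 35, None, 17, 26, 37, None, None, None, None, None, 38]
Definition: a tree is height-balanced if, at every node, |h(left) - h(right)| <= 1 (empty subtree has height -1).
Bottom-up per-node check:
  node 17: h_left=-1, h_right=-1, diff=0 [OK], height=0
  node 15: h_left=-1, h_right=0, diff=1 [OK], height=1
  node 26: h_left=-1, h_right=-1, diff=0 [OK], height=0
  node 38: h_left=-1, h_right=-1, diff=0 [OK], height=0
  node 37: h_left=-1, h_right=0, diff=1 [OK], height=1
  node 35: h_left=0, h_right=1, diff=1 [OK], height=2
  node 18: h_left=1, h_right=2, diff=1 [OK], height=3
All nodes satisfy the balance condition.
Result: Balanced


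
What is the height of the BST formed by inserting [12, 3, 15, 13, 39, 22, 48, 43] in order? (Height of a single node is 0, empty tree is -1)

Insertion order: [12, 3, 15, 13, 39, 22, 48, 43]
Tree (level-order array): [12, 3, 15, None, None, 13, 39, None, None, 22, 48, None, None, 43]
Compute height bottom-up (empty subtree = -1):
  height(3) = 1 + max(-1, -1) = 0
  height(13) = 1 + max(-1, -1) = 0
  height(22) = 1 + max(-1, -1) = 0
  height(43) = 1 + max(-1, -1) = 0
  height(48) = 1 + max(0, -1) = 1
  height(39) = 1 + max(0, 1) = 2
  height(15) = 1 + max(0, 2) = 3
  height(12) = 1 + max(0, 3) = 4
Height = 4


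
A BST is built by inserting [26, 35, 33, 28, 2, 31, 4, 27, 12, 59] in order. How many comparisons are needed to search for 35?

Search path for 35: 26 -> 35
Found: True
Comparisons: 2


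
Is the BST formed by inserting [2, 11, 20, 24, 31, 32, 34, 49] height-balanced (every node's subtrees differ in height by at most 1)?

Tree (level-order array): [2, None, 11, None, 20, None, 24, None, 31, None, 32, None, 34, None, 49]
Definition: a tree is height-balanced if, at every node, |h(left) - h(right)| <= 1 (empty subtree has height -1).
Bottom-up per-node check:
  node 49: h_left=-1, h_right=-1, diff=0 [OK], height=0
  node 34: h_left=-1, h_right=0, diff=1 [OK], height=1
  node 32: h_left=-1, h_right=1, diff=2 [FAIL (|-1-1|=2 > 1)], height=2
  node 31: h_left=-1, h_right=2, diff=3 [FAIL (|-1-2|=3 > 1)], height=3
  node 24: h_left=-1, h_right=3, diff=4 [FAIL (|-1-3|=4 > 1)], height=4
  node 20: h_left=-1, h_right=4, diff=5 [FAIL (|-1-4|=5 > 1)], height=5
  node 11: h_left=-1, h_right=5, diff=6 [FAIL (|-1-5|=6 > 1)], height=6
  node 2: h_left=-1, h_right=6, diff=7 [FAIL (|-1-6|=7 > 1)], height=7
Node 32 violates the condition: |-1 - 1| = 2 > 1.
Result: Not balanced


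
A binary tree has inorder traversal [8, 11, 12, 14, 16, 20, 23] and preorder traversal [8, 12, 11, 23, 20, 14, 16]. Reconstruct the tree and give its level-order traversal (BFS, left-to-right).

Inorder:  [8, 11, 12, 14, 16, 20, 23]
Preorder: [8, 12, 11, 23, 20, 14, 16]
Algorithm: preorder visits root first, so consume preorder in order;
for each root, split the current inorder slice at that value into
left-subtree inorder and right-subtree inorder, then recurse.
Recursive splits:
  root=8; inorder splits into left=[], right=[11, 12, 14, 16, 20, 23]
  root=12; inorder splits into left=[11], right=[14, 16, 20, 23]
  root=11; inorder splits into left=[], right=[]
  root=23; inorder splits into left=[14, 16, 20], right=[]
  root=20; inorder splits into left=[14, 16], right=[]
  root=14; inorder splits into left=[], right=[16]
  root=16; inorder splits into left=[], right=[]
Reconstructed level-order: [8, 12, 11, 23, 20, 14, 16]


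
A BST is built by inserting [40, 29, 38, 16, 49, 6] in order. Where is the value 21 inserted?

Starting tree (level order): [40, 29, 49, 16, 38, None, None, 6]
Insertion path: 40 -> 29 -> 16
Result: insert 21 as right child of 16
Final tree (level order): [40, 29, 49, 16, 38, None, None, 6, 21]


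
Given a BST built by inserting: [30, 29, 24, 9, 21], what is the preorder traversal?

Tree insertion order: [30, 29, 24, 9, 21]
Tree (level-order array): [30, 29, None, 24, None, 9, None, None, 21]
Preorder traversal: [30, 29, 24, 9, 21]


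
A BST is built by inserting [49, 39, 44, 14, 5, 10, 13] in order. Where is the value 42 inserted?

Starting tree (level order): [49, 39, None, 14, 44, 5, None, None, None, None, 10, None, 13]
Insertion path: 49 -> 39 -> 44
Result: insert 42 as left child of 44
Final tree (level order): [49, 39, None, 14, 44, 5, None, 42, None, None, 10, None, None, None, 13]


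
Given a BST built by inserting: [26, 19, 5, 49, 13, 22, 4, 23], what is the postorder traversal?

Tree insertion order: [26, 19, 5, 49, 13, 22, 4, 23]
Tree (level-order array): [26, 19, 49, 5, 22, None, None, 4, 13, None, 23]
Postorder traversal: [4, 13, 5, 23, 22, 19, 49, 26]


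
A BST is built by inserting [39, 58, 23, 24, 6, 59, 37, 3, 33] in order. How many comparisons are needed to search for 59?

Search path for 59: 39 -> 58 -> 59
Found: True
Comparisons: 3


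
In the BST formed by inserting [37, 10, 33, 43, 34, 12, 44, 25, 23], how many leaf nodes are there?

Tree built from: [37, 10, 33, 43, 34, 12, 44, 25, 23]
Tree (level-order array): [37, 10, 43, None, 33, None, 44, 12, 34, None, None, None, 25, None, None, 23]
Rule: A leaf has 0 children.
Per-node child counts:
  node 37: 2 child(ren)
  node 10: 1 child(ren)
  node 33: 2 child(ren)
  node 12: 1 child(ren)
  node 25: 1 child(ren)
  node 23: 0 child(ren)
  node 34: 0 child(ren)
  node 43: 1 child(ren)
  node 44: 0 child(ren)
Matching nodes: [23, 34, 44]
Count of leaf nodes: 3


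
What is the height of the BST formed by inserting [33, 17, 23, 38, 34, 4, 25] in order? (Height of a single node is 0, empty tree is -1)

Insertion order: [33, 17, 23, 38, 34, 4, 25]
Tree (level-order array): [33, 17, 38, 4, 23, 34, None, None, None, None, 25]
Compute height bottom-up (empty subtree = -1):
  height(4) = 1 + max(-1, -1) = 0
  height(25) = 1 + max(-1, -1) = 0
  height(23) = 1 + max(-1, 0) = 1
  height(17) = 1 + max(0, 1) = 2
  height(34) = 1 + max(-1, -1) = 0
  height(38) = 1 + max(0, -1) = 1
  height(33) = 1 + max(2, 1) = 3
Height = 3


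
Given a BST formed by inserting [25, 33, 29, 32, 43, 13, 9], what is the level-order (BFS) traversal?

Tree insertion order: [25, 33, 29, 32, 43, 13, 9]
Tree (level-order array): [25, 13, 33, 9, None, 29, 43, None, None, None, 32]
BFS from the root, enqueuing left then right child of each popped node:
  queue [25] -> pop 25, enqueue [13, 33], visited so far: [25]
  queue [13, 33] -> pop 13, enqueue [9], visited so far: [25, 13]
  queue [33, 9] -> pop 33, enqueue [29, 43], visited so far: [25, 13, 33]
  queue [9, 29, 43] -> pop 9, enqueue [none], visited so far: [25, 13, 33, 9]
  queue [29, 43] -> pop 29, enqueue [32], visited so far: [25, 13, 33, 9, 29]
  queue [43, 32] -> pop 43, enqueue [none], visited so far: [25, 13, 33, 9, 29, 43]
  queue [32] -> pop 32, enqueue [none], visited so far: [25, 13, 33, 9, 29, 43, 32]
Result: [25, 13, 33, 9, 29, 43, 32]
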